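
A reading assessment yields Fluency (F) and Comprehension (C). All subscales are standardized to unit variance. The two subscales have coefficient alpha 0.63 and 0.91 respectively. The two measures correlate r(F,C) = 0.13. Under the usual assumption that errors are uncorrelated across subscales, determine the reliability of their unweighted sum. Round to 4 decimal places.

0.7965

Var(F+C) = 2 + 2·[0.13] = 2 + 0.26 = 2.26.
Because errors are independent across components, Cov(Tᵢ,Tⱼ) = Cov(Xᵢ,Xⱼ); the off-diagonal part of the true-score variance is the same as above.
True-score variance = [0.63 + 0.91] + 0.26 = 1.54 + 0.26 = 1.8.
Reliability = 1.8 / 2.26 = 0.7965.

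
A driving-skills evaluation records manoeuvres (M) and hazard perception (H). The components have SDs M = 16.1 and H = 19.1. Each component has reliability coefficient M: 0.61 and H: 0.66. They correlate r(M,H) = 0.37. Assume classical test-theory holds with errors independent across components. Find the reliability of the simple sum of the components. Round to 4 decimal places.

0.7356

Var(M+H) = 16.1² + 19.1² + 2·[16.1·19.1·0.37] = 624.02 + 227.557 = 851.577.
Under uncorrelated errors the observed covariances equal the true-score covariances, so only the own-variance terms attenuate.
True-score variance = [16.1²·0.61 + 19.1²·0.66] + 227.557 = 398.893 + 227.557 = 626.45.
Reliability = 626.45 / 851.577 = 0.7356.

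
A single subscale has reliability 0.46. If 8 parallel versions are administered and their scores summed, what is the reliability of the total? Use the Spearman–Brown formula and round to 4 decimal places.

0.8720

ρ_k = kρ / (1 + (k−1)ρ) = 8·0.46 / (1 + 7·0.46) = 3.680 / 4.220 = 0.8720.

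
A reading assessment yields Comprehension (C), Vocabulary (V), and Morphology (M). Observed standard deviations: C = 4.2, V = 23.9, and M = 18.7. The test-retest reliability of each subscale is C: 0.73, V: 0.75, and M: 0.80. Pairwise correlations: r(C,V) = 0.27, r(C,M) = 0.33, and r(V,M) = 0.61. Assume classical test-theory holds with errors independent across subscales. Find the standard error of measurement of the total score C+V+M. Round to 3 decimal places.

14.748

Var(total) = 938.54 + 651.296 = 1589.84.
True-score variance = 721.037 + 651.296 = 1372.33, so reliability = 0.8632.
Error variance = 1589.84 − 1372.33 = 217.503; SEM = √217.503 = 14.748.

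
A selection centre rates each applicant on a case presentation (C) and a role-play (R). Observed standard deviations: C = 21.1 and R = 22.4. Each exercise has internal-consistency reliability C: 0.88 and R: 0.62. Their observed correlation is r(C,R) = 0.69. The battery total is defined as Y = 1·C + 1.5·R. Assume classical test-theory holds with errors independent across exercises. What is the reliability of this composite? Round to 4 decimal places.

0.8110

Var(Y) = 21.1² + 1.5²·22.4² + 2·[1.5·21.1·22.4·0.69] = 1574.17 + 978.365 = 2552.53.
Because errors are independent across components, Cov(Tᵢ,Tⱼ) = Cov(Xᵢ,Xⱼ); the off-diagonal part of the true-score variance is the same as above.
True-score variance = [21.1²·0.88 + 1.5²·22.4²·0.62] + 978.365 = 1091.74 + 978.365 = 2070.1.
Reliability = 2070.1 / 2552.53 = 0.8110.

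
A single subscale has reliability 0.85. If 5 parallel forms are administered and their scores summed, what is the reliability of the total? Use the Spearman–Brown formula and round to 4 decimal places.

ρ_k = kρ / (1 + (k−1)ρ) = 5·0.85 / (1 + 4·0.85) = 4.250 / 4.400 = 0.9659.

0.9659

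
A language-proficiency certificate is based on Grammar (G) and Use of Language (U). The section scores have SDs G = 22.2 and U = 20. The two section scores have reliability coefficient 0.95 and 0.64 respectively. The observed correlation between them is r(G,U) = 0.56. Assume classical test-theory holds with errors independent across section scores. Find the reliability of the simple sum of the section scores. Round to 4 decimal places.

Var(G+U) = 22.2² + 20² + 2·[22.2·20·0.56] = 892.84 + 497.28 = 1390.12.
Under uncorrelated errors the observed covariances equal the true-score covariances, so only the own-variance terms attenuate.
True-score variance = [22.2²·0.95 + 20²·0.64] + 497.28 = 724.198 + 497.28 = 1221.48.
Reliability = 1221.48 / 1390.12 = 0.8787.

0.8787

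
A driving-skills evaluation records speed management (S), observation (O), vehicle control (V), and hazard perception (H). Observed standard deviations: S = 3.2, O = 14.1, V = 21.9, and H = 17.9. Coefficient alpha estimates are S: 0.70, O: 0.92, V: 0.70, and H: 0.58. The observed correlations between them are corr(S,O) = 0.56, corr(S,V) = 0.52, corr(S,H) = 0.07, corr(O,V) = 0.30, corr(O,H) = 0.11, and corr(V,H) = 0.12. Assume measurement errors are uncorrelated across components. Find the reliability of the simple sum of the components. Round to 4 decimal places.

0.7984

Var(S+O+V+H) = 3.2² + 14.1² + 21.9² + 17.9² + 2·[3.2·14.1·0.56 + 3.2·21.9·0.52 + 3.2·17.9·0.07 + 14.1·21.9·0.30 + 14.1·17.9·0.11 + 21.9·17.9·0.12] = 1009.07 + 466.319 = 1475.39.
Under uncorrelated errors the observed covariances equal the true-score covariances, so only the own-variance terms attenuate.
True-score variance = [3.2²·0.70 + 14.1²·0.92 + 21.9²·0.70 + 17.9²·0.58] + 466.319 = 711.638 + 466.319 = 1177.96.
Reliability = 1177.96 / 1475.39 = 0.7984.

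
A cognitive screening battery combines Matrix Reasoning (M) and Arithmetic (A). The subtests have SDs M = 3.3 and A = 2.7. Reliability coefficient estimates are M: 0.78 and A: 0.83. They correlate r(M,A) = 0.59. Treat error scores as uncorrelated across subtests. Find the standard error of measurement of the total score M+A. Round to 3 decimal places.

1.907

Var(total) = 18.18 + 10.5138 = 28.6938.
True-score variance = 14.5449 + 10.5138 = 25.0587, so reliability = 0.8733.
Error variance = 28.6938 − 25.0587 = 3.6351; SEM = √3.6351 = 1.907.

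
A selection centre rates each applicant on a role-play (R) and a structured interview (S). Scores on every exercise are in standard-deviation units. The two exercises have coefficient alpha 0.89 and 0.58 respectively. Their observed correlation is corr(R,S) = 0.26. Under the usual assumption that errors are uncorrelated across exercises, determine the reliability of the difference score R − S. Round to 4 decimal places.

Var(R−S) = 1 + 1 − 2·0.26 = 2 − 0.52 = 1.48.
With uncorrelated errors the cross-covariances are all true-score covariance, so they carry over unchanged; only the diagonal terms shrink to ρᵢσᵢ².
True-score variance = [0.89 + 0.58] − 0.52 = 1.47 − 0.52 = 0.95.
Reliability = 0.95 / 1.48 = 0.6419.

0.6419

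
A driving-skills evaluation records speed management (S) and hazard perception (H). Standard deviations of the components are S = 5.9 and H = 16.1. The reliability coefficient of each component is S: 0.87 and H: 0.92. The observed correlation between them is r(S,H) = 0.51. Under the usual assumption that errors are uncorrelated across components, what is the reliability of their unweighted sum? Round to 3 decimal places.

Var(S+H) = 5.9² + 16.1² + 2·[5.9·16.1·0.51] = 294.02 + 96.8898 = 390.91.
With uncorrelated errors the cross-covariances are all true-score covariance, so they carry over unchanged; only the diagonal terms shrink to ρᵢσᵢ².
True-score variance = [5.9²·0.87 + 16.1²·0.92] + 96.8898 = 268.758 + 96.8898 = 365.648.
Reliability = 365.648 / 390.91 = 0.935.

0.935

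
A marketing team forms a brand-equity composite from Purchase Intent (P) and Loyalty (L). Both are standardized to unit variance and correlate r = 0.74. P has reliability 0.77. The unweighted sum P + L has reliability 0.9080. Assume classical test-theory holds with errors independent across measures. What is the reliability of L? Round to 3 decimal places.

0.910

Var(P+L) = 2 + 2·0.74 = 3.480.
True-score variance = ρ_P + ρ_L + 2·0.74, so 0.9080 = (0.77 + ρ_L + 1.48) / 3.480.
ρ_L = 0.9080·3.480 − 0.77 − 1.48 = 0.910.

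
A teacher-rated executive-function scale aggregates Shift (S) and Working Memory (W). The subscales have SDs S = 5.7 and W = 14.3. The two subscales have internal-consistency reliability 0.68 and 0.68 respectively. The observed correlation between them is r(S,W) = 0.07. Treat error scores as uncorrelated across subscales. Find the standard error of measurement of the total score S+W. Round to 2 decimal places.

Var(total) = 236.98 + 11.4114 = 248.391.
True-score variance = 161.146 + 11.4114 = 172.558, so reliability = 0.6947.
Error variance = 248.391 − 172.558 = 75.8336; SEM = √75.8336 = 8.71.

8.71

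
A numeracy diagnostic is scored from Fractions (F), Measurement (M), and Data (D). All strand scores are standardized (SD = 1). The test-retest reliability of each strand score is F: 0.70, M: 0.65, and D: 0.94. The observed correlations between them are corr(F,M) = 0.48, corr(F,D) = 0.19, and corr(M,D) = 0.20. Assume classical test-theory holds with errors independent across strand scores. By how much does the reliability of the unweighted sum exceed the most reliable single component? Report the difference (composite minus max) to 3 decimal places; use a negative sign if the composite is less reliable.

Var(sum) = 3 + 1.74 = 4.74; true-score variance = 2.29 + 1.74 = 4.03; composite reliability = 0.8502.
Max component reliability = 0.9400.
Difference = 0.8502 − 0.9400 = -0.090.

-0.090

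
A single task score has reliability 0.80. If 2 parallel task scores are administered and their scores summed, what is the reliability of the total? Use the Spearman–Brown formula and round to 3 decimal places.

ρ_k = kρ / (1 + (k−1)ρ) = 2·0.80 / (1 + 1·0.80) = 1.600 / 1.800 = 0.889.

0.889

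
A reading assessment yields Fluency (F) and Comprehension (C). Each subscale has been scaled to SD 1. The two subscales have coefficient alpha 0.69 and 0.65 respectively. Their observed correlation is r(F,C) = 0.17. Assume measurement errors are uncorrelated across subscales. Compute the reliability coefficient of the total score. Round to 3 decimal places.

0.718

Var(F+C) = 2 + 2·[0.17] = 2 + 0.34 = 2.34.
With uncorrelated errors the cross-covariances are all true-score covariance, so they carry over unchanged; only the diagonal terms shrink to ρᵢσᵢ².
True-score variance = [0.69 + 0.65] + 0.34 = 1.34 + 0.34 = 1.68.
Reliability = 1.68 / 2.34 = 0.718.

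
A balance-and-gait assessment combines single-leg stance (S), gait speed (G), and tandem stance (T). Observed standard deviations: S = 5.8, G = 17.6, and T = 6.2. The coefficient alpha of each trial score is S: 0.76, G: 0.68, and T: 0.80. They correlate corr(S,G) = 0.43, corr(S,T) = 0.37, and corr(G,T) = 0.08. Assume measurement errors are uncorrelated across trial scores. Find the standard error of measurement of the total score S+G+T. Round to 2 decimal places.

Var(total) = 381.84 + 131.858 = 513.698.
True-score variance = 266.955 + 131.858 = 398.814, so reliability = 0.7764.
Error variance = 513.698 − 398.814 = 114.885; SEM = √114.885 = 10.72.

10.72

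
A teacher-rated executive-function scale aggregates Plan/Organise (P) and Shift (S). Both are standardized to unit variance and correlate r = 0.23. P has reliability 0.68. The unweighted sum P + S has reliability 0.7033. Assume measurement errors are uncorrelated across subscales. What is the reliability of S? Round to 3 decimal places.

Var(P+S) = 2 + 2·0.23 = 2.460.
True-score variance = ρ_P + ρ_S + 2·0.23, so 0.7033 = (0.68 + ρ_S + 0.46) / 2.460.
ρ_S = 0.7033·2.460 − 0.68 − 0.46 = 0.590.

0.590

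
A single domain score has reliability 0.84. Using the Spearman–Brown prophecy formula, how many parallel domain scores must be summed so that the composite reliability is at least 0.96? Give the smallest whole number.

k ≥ ρ*(1−ρ₁)/(ρ₁(1−ρ*)) = 0.96·0.16 / (0.84·0.04) = 4.571.
Smallest integer k = 5.

5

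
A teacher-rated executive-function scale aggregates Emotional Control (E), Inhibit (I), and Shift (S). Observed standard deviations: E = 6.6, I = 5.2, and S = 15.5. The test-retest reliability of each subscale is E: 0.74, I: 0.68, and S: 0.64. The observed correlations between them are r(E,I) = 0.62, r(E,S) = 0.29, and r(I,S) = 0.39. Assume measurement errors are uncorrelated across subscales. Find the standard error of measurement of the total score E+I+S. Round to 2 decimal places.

10.32

Var(total) = 310.85 + 164.759 = 475.609.
True-score variance = 204.382 + 164.759 = 369.14, so reliability = 0.7761.
Error variance = 475.609 − 369.14 = 106.468; SEM = √106.468 = 10.32.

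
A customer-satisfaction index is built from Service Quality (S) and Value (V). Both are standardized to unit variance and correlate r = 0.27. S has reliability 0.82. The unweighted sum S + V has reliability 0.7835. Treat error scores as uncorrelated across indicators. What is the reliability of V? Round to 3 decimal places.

Var(S+V) = 2 + 2·0.27 = 2.540.
True-score variance = ρ_S + ρ_V + 2·0.27, so 0.7835 = (0.82 + ρ_V + 0.54) / 2.540.
ρ_V = 0.7835·2.540 − 0.82 − 0.54 = 0.630.

0.630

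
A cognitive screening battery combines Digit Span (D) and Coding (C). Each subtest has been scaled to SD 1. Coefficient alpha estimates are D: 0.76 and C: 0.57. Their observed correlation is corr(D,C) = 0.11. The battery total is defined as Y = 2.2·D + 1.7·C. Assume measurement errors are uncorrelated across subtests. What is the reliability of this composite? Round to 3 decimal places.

Var(Y) = 2.2² + 1.7² + 2·[3.74·0.11] = 7.73 + 0.8228 = 8.5528.
Because errors are independent across components, Cov(Tᵢ,Tⱼ) = Cov(Xᵢ,Xⱼ); the off-diagonal part of the true-score variance is the same as above.
True-score variance = [2.2²·0.76 + 1.7²·0.57] + 0.8228 = 5.3257 + 0.8228 = 6.1485.
Reliability = 6.1485 / 8.5528 = 0.719.

0.719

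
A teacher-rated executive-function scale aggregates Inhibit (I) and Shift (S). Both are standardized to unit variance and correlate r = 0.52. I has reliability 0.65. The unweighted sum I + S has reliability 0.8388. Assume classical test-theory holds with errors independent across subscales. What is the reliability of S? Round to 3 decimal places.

0.860

Var(I+S) = 2 + 2·0.52 = 3.040.
True-score variance = ρ_I + ρ_S + 2·0.52, so 0.8388 = (0.65 + ρ_S + 1.04) / 3.040.
ρ_S = 0.8388·3.040 − 0.65 − 1.04 = 0.860.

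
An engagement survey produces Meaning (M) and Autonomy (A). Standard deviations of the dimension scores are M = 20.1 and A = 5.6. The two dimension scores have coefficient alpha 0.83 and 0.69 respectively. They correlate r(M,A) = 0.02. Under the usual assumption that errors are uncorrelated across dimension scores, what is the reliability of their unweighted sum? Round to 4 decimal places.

0.8218

Var(M+A) = 20.1² + 5.6² + 2·[20.1·5.6·0.02] = 435.37 + 4.5024 = 439.872.
Because errors are independent across components, Cov(Tᵢ,Tⱼ) = Cov(Xᵢ,Xⱼ); the off-diagonal part of the true-score variance is the same as above.
True-score variance = [20.1²·0.83 + 5.6²·0.69] + 4.5024 = 356.967 + 4.5024 = 361.469.
Reliability = 361.469 / 439.872 = 0.8218.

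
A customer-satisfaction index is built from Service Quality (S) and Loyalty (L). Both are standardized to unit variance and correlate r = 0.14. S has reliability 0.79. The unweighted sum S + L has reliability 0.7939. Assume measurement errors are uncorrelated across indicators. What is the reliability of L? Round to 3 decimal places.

0.740

Var(S+L) = 2 + 2·0.14 = 2.280.
True-score variance = ρ_S + ρ_L + 2·0.14, so 0.7939 = (0.79 + ρ_L + 0.28) / 2.280.
ρ_L = 0.7939·2.280 − 0.79 − 0.28 = 0.740.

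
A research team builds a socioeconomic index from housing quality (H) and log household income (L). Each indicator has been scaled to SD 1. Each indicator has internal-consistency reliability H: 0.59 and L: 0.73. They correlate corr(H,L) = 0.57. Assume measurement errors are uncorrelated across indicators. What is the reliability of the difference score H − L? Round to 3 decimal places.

Var(H−L) = 1 + 1 − 2·0.57 = 2 − 1.14 = 0.86.
Because errors are independent across components, Cov(Tᵢ,Tⱼ) = Cov(Xᵢ,Xⱼ); the off-diagonal part of the true-score variance is the same as above.
True-score variance = [0.59 + 0.73] − 1.14 = 1.32 − 1.14 = 0.18.
Reliability = 0.18 / 0.86 = 0.209.

0.209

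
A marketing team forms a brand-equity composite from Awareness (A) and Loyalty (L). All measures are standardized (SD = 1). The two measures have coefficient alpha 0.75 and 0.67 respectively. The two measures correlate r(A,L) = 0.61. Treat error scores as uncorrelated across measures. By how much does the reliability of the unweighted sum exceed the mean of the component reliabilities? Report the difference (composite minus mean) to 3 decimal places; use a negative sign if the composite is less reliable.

Var(sum) = 2 + 1.22 = 3.22; true-score variance = 1.42 + 1.22 = 2.64; composite reliability = 0.8199.
Mean component reliability = 0.7100.
Difference = 0.8199 − 0.7100 = 0.110.

0.110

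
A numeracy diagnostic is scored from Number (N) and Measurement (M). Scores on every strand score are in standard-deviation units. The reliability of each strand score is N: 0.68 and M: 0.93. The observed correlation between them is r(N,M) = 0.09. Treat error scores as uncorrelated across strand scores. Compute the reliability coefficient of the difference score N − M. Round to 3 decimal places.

Var(N−M) = 1 + 1 − 2·0.09 = 2 − 0.18 = 1.82.
Because errors are independent across components, Cov(Tᵢ,Tⱼ) = Cov(Xᵢ,Xⱼ); the off-diagonal part of the true-score variance is the same as above.
True-score variance = [0.68 + 0.93] − 0.18 = 1.61 − 0.18 = 1.43.
Reliability = 1.43 / 1.82 = 0.786.

0.786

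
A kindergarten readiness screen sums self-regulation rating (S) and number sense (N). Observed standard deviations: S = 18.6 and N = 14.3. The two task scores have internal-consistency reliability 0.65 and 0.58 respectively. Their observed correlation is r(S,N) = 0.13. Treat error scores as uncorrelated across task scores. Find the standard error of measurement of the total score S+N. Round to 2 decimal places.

14.39

Var(total) = 550.45 + 69.1548 = 619.605.
True-score variance = 343.478 + 69.1548 = 412.633, so reliability = 0.6660.
Error variance = 619.605 − 412.633 = 206.972; SEM = √206.972 = 14.39.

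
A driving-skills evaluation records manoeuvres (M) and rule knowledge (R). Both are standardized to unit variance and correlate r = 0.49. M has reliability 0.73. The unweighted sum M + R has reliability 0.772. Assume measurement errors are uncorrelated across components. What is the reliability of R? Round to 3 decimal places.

0.591

Var(M+R) = 2 + 2·0.49 = 2.980.
True-score variance = ρ_M + ρ_R + 2·0.49, so 0.772 = (0.73 + ρ_R + 0.98) / 2.980.
ρ_R = 0.772·2.980 − 0.73 − 0.98 = 0.591.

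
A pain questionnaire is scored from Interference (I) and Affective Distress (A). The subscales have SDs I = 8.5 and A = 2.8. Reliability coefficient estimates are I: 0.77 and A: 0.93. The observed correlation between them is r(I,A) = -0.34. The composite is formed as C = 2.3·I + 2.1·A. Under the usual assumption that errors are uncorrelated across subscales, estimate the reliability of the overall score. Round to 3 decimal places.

0.733

Var(C) = 2.3²·8.5² + 2.1²·2.8² + 2·[4.83·8.5·2.8·(-0.34)] = 416.777 − 78.1687 = 338.608.
Because errors are independent across components, Cov(Tᵢ,Tⱼ) = Cov(Xᵢ,Xⱼ); the off-diagonal part of the true-score variance is the same as above.
True-score variance = [2.3²·8.5²·0.77 + 2.1²·2.8²·0.93] − 78.1687 = 326.45 − 78.1687 = 248.281.
Reliability = 248.281 / 338.608 = 0.733.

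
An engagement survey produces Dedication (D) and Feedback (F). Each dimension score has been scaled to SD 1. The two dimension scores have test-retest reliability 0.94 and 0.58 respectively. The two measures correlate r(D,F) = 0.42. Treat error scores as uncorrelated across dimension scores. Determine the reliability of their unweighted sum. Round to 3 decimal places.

0.831

Var(D+F) = 2 + 2·[0.42] = 2 + 0.84 = 2.84.
With uncorrelated errors the cross-covariances are all true-score covariance, so they carry over unchanged; only the diagonal terms shrink to ρᵢσᵢ².
True-score variance = [0.94 + 0.58] + 0.84 = 1.52 + 0.84 = 2.36.
Reliability = 2.36 / 2.84 = 0.831.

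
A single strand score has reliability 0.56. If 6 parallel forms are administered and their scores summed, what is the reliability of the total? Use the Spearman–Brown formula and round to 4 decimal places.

0.8842

ρ_k = kρ / (1 + (k−1)ρ) = 6·0.56 / (1 + 5·0.56) = 3.360 / 3.800 = 0.8842.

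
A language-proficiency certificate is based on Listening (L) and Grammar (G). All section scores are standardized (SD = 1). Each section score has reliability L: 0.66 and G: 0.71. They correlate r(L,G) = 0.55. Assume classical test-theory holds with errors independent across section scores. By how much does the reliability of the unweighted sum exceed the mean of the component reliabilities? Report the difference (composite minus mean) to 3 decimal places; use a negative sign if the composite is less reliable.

Var(sum) = 2 + 1.1 = 3.1; true-score variance = 1.37 + 1.1 = 2.47; composite reliability = 0.7968.
Mean component reliability = 0.6850.
Difference = 0.7968 − 0.6850 = 0.112.

0.112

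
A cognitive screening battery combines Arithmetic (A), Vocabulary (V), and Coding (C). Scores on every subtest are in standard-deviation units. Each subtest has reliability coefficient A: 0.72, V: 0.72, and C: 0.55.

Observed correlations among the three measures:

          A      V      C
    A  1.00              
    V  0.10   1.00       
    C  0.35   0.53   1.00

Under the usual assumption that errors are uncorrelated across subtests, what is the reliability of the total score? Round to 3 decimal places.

0.796

Var(A+V+C) = 3 + 2·[0.10 + 0.35 + 0.53] = 3 + 1.96 = 4.96.
With uncorrelated errors the cross-covariances are all true-score covariance, so they carry over unchanged; only the diagonal terms shrink to ρᵢσᵢ².
True-score variance = [0.72 + 0.72 + 0.55] + 1.96 = 1.99 + 1.96 = 3.95.
Reliability = 3.95 / 4.96 = 0.796.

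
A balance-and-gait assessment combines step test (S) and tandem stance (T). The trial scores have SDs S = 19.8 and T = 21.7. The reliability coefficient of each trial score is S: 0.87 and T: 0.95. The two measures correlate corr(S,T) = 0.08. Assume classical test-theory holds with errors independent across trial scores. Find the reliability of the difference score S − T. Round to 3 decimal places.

0.906

Var(S−T) = 19.8² + 21.7² − 2·19.8·21.7·0.08 = 862.93 − 68.7456 = 794.184.
Under uncorrelated errors the observed covariances equal the true-score covariances, so only the own-variance terms attenuate.
True-score variance = [19.8²·0.87 + 21.7²·0.95] − 68.7456 = 788.42 − 68.7456 = 719.675.
Reliability = 719.675 / 794.184 = 0.906.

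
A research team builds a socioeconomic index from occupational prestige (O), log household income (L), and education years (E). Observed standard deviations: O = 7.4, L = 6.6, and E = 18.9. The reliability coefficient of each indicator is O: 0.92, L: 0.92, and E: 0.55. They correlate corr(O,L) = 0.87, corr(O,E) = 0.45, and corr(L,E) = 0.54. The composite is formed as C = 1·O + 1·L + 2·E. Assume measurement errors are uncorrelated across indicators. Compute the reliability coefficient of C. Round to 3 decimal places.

0.695

Var(C) = 7.4² + 6.6² + 2²·18.9² + 2·[7.4·6.6·0.87 + 2·7.4·18.9·0.45 + 2·6.6·18.9·0.54] = 1527.16 + 606.168 = 2133.33.
Under uncorrelated errors the observed covariances equal the true-score covariances, so only the own-variance terms attenuate.
True-score variance = [7.4²·0.92 + 6.6²·0.92 + 2²·18.9²·0.55] + 606.168 = 876.316 + 606.168 = 1482.48.
Reliability = 1482.48 / 2133.33 = 0.695.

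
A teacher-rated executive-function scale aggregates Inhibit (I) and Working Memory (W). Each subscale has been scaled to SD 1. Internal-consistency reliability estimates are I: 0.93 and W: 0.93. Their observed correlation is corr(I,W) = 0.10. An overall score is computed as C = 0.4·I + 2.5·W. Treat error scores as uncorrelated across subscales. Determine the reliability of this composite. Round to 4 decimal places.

0.9321

Var(C) = 0.4² + 2.5² + 2·[0.10] = 6.41 + 0.2 = 6.61.
With uncorrelated errors the cross-covariances are all true-score covariance, so they carry over unchanged; only the diagonal terms shrink to ρᵢσᵢ².
True-score variance = [0.4²·0.93 + 2.5²·0.93] + 0.2 = 5.9613 + 0.2 = 6.1613.
Reliability = 6.1613 / 6.61 = 0.9321.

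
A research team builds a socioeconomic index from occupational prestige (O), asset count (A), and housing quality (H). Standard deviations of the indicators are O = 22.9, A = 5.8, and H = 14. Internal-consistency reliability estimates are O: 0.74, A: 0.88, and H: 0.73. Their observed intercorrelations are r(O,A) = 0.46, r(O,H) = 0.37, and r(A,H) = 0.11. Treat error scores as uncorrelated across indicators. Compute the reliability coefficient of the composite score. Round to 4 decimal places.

Var(O+A+H) = 22.9² + 5.8² + 14² + 2·[22.9·5.8·0.46 + 22.9·14·0.37 + 5.8·14·0.11] = 754.05 + 377.302 = 1131.35.
With uncorrelated errors the cross-covariances are all true-score covariance, so they carry over unchanged; only the diagonal terms shrink to ρᵢσᵢ².
True-score variance = [22.9²·0.74 + 5.8²·0.88 + 14²·0.73] + 377.302 = 560.747 + 377.302 = 938.049.
Reliability = 938.049 / 1131.35 = 0.8291.

0.8291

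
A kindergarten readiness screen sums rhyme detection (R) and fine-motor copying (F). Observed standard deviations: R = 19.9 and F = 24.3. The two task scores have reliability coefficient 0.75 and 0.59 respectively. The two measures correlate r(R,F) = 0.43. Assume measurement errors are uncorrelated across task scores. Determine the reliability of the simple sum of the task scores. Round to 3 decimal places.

Var(R+F) = 19.9² + 24.3² + 2·[19.9·24.3·0.43] = 986.5 + 415.87 = 1402.37.
Because errors are independent across components, Cov(Tᵢ,Tⱼ) = Cov(Xᵢ,Xⱼ); the off-diagonal part of the true-score variance is the same as above.
True-score variance = [19.9²·0.75 + 24.3²·0.59] + 415.87 = 645.397 + 415.87 = 1061.27.
Reliability = 1061.27 / 1402.37 = 0.757.

0.757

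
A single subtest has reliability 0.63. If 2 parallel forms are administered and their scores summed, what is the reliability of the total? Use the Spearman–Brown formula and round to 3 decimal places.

0.773

ρ_k = kρ / (1 + (k−1)ρ) = 2·0.63 / (1 + 1·0.63) = 1.260 / 1.630 = 0.773.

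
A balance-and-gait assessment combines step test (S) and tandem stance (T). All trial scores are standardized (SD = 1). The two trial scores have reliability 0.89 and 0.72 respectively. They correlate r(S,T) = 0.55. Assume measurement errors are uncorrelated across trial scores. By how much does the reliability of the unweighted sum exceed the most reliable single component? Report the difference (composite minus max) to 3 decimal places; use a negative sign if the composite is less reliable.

Var(sum) = 2 + 1.1 = 3.1; true-score variance = 1.61 + 1.1 = 2.71; composite reliability = 0.8742.
Max component reliability = 0.8900.
Difference = 0.8742 − 0.8900 = -0.016.

-0.016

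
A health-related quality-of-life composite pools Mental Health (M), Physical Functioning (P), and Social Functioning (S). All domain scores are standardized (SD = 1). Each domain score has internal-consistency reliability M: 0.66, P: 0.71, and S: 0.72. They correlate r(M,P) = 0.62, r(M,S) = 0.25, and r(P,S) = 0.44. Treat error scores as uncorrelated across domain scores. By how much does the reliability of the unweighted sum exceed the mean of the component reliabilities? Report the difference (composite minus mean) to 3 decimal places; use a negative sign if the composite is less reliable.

0.141

Var(sum) = 3 + 2.62 = 5.62; true-score variance = 2.09 + 2.62 = 4.71; composite reliability = 0.8381.
Mean component reliability = 0.6967.
Difference = 0.8381 − 0.6967 = 0.141.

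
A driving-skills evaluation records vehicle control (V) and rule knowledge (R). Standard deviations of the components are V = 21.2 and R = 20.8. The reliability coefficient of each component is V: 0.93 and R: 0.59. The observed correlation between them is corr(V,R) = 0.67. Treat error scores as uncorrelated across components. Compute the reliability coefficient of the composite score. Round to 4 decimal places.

Var(V+R) = 21.2² + 20.8² + 2·[21.2·20.8·0.67] = 882.08 + 590.886 = 1472.97.
Under uncorrelated errors the observed covariances equal the true-score covariances, so only the own-variance terms attenuate.
True-score variance = [21.2²·0.93 + 20.8²·0.59] + 590.886 = 673.237 + 590.886 = 1264.12.
Reliability = 1264.12 / 1472.97 = 0.8582.

0.8582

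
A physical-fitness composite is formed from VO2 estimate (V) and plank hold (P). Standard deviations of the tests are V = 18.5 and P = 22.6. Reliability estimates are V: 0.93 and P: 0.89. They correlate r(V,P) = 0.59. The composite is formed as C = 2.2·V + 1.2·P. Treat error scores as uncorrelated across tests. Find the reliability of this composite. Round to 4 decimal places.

Var(C) = 2.2²·18.5² + 1.2²·22.6² + 2·[2.64·18.5·22.6·0.59] = 2391.98 + 1302.47 = 3694.45.
Under uncorrelated errors the observed covariances equal the true-score covariances, so only the own-variance terms attenuate.
True-score variance = [2.2²·18.5²·0.93 + 1.2²·22.6²·0.89] + 1302.47 = 2195.13 + 1302.47 = 3497.59.
Reliability = 3497.59 / 3694.45 = 0.9467.

0.9467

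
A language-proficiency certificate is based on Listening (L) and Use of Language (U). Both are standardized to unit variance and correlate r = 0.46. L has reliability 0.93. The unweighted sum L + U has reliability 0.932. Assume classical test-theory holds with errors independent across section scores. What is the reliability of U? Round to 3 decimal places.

0.871

Var(L+U) = 2 + 2·0.46 = 2.920.
True-score variance = ρ_L + ρ_U + 2·0.46, so 0.932 = (0.93 + ρ_U + 0.92) / 2.920.
ρ_U = 0.932·2.920 − 0.93 − 0.92 = 0.871.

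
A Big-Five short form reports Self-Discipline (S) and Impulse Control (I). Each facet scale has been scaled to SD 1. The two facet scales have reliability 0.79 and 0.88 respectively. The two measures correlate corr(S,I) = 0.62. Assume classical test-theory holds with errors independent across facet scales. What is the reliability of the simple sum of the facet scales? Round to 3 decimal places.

Var(S+I) = 2 + 2·[0.62] = 2 + 1.24 = 3.24.
Under uncorrelated errors the observed covariances equal the true-score covariances, so only the own-variance terms attenuate.
True-score variance = [0.79 + 0.88] + 1.24 = 1.67 + 1.24 = 2.91.
Reliability = 2.91 / 3.24 = 0.898.

0.898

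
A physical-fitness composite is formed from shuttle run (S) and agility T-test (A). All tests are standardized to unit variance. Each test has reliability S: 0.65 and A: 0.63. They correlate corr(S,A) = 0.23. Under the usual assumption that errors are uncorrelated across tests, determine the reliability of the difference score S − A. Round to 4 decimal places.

0.5325

Var(S−A) = 1 + 1 − 2·0.23 = 2 − 0.46 = 1.54.
With uncorrelated errors the cross-covariances are all true-score covariance, so they carry over unchanged; only the diagonal terms shrink to ρᵢσᵢ².
True-score variance = [0.65 + 0.63] − 0.46 = 1.28 − 0.46 = 0.82.
Reliability = 0.82 / 1.54 = 0.5325.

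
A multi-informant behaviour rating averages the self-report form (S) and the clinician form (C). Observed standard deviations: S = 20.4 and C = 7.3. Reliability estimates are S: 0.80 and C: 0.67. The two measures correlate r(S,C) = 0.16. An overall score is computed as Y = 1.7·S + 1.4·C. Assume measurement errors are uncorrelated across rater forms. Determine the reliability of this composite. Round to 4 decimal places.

0.8064

Var(Y) = 1.7²·20.4² + 1.4²·7.3² + 2·[2.38·20.4·7.3·0.16] = 1307.15 + 113.417 = 1420.57.
Under uncorrelated errors the observed covariances equal the true-score covariances, so only the own-variance terms attenuate.
True-score variance = [1.7²·20.4²·0.80 + 1.4²·7.3²·0.67] + 113.417 = 1032.14 + 113.417 = 1145.56.
Reliability = 1145.56 / 1420.57 = 0.8064.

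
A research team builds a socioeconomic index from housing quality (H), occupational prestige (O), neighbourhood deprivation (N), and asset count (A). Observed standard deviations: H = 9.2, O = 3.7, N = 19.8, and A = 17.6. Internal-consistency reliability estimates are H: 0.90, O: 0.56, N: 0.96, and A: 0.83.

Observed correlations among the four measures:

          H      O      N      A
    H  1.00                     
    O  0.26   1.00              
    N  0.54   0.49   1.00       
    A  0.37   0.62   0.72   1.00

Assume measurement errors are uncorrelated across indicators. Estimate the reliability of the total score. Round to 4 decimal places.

0.9537

Var(H+O+N+A) = 9.2² + 3.7² + 19.8² + 17.6² + 2·[9.2·3.7·0.26 + 9.2·19.8·0.54 + 9.2·17.6·0.37 + 3.7·19.8·0.49 + 3.7·17.6·0.62 + 19.8·17.6·0.72] = 800.13 + 988.609 = 1788.74.
Under uncorrelated errors the observed covariances equal the true-score covariances, so only the own-variance terms attenuate.
True-score variance = [9.2²·0.90 + 3.7²·0.56 + 19.8²·0.96 + 17.6²·0.83] + 988.609 = 717.302 + 988.609 = 1705.91.
Reliability = 1705.91 / 1788.74 = 0.9537.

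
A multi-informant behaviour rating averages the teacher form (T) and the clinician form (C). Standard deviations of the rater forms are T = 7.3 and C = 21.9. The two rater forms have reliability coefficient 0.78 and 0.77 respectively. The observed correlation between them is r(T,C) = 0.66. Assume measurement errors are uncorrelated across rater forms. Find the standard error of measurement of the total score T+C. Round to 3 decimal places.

11.047

Var(total) = 532.9 + 211.028 = 743.928.
True-score variance = 410.866 + 211.028 = 621.894, so reliability = 0.8360.
Error variance = 743.928 − 621.894 = 122.034; SEM = √122.034 = 11.047.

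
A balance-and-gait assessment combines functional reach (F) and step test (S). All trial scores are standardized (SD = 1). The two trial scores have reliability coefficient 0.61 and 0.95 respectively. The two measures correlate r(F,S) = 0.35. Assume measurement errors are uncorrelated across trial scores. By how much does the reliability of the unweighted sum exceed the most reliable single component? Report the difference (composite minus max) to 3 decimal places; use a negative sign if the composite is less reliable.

Var(sum) = 2 + 0.7 = 2.7; true-score variance = 1.56 + 0.7 = 2.26; composite reliability = 0.8370.
Max component reliability = 0.9500.
Difference = 0.8370 − 0.9500 = -0.113.

-0.113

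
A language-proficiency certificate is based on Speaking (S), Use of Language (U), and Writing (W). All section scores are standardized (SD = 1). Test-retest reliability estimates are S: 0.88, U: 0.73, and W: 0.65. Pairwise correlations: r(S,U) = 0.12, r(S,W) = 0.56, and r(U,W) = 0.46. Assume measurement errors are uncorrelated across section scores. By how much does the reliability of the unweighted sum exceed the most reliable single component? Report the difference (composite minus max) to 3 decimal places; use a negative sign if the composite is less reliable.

-0.020

Var(sum) = 3 + 2.28 = 5.28; true-score variance = 2.26 + 2.28 = 4.54; composite reliability = 0.8598.
Max component reliability = 0.8800.
Difference = 0.8598 − 0.8800 = -0.020.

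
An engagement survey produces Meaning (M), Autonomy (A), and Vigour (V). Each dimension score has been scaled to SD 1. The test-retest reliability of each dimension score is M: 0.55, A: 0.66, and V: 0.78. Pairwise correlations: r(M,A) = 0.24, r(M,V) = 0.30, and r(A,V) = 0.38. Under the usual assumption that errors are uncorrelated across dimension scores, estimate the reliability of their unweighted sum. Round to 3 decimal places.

Var(M+A+V) = 3 + 2·[0.24 + 0.30 + 0.38] = 3 + 1.84 = 4.84.
Under uncorrelated errors the observed covariances equal the true-score covariances, so only the own-variance terms attenuate.
True-score variance = [0.55 + 0.66 + 0.78] + 1.84 = 1.99 + 1.84 = 3.83.
Reliability = 3.83 / 4.84 = 0.791.

0.791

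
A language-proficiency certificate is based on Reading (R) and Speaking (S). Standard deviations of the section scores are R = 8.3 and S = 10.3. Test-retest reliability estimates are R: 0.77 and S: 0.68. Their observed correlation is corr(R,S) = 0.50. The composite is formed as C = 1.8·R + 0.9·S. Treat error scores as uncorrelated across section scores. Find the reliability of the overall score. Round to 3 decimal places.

Var(C) = 1.8²·8.3² + 0.9²·10.3² + 2·[1.62·8.3·10.3·0.50] = 309.137 + 138.494 = 447.63.
Because errors are independent across components, Cov(Tᵢ,Tⱼ) = Cov(Xᵢ,Xⱼ); the off-diagonal part of the true-score variance is the same as above.
True-score variance = [1.8²·8.3²·0.77 + 0.9²·10.3²·0.68] + 138.494 = 230.301 + 138.494 = 368.795.
Reliability = 368.795 / 447.63 = 0.824.

0.824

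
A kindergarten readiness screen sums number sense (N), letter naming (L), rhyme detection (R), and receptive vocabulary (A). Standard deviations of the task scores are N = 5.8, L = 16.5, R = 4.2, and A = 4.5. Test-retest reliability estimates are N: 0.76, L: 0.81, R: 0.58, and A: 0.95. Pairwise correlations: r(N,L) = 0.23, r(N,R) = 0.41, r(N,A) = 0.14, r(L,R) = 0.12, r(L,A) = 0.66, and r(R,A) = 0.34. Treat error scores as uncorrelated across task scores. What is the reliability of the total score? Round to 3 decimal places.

0.874

Var(N+L+R+A) = 5.8² + 16.5² + 4.2² + 4.5² + 2·[5.8·16.5·0.23 + 5.8·4.2·0.41 + 5.8·4.5·0.14 + 16.5·4.2·0.12 + 16.5·4.5·0.66 + 4.2·4.5·0.34] = 343.78 + 198.799 = 542.579.
With uncorrelated errors the cross-covariances are all true-score covariance, so they carry over unchanged; only the diagonal terms shrink to ρᵢσᵢ².
True-score variance = [5.8²·0.76 + 16.5²·0.81 + 4.2²·0.58 + 4.5²·0.95] + 198.799 = 275.558 + 198.799 = 474.357.
Reliability = 474.357 / 542.579 = 0.874.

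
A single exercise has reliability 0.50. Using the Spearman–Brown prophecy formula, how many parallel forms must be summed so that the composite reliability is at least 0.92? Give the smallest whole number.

12

k ≥ ρ*(1−ρ₁)/(ρ₁(1−ρ*)) = 0.92·0.50 / (0.50·0.08) = 11.500.
Smallest integer k = 12.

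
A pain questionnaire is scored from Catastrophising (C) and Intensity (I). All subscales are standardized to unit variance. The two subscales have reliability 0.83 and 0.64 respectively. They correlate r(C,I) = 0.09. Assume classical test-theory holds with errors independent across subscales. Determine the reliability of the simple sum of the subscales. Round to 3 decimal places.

0.757

Var(C+I) = 2 + 2·[0.09] = 2 + 0.18 = 2.18.
Because errors are independent across components, Cov(Tᵢ,Tⱼ) = Cov(Xᵢ,Xⱼ); the off-diagonal part of the true-score variance is the same as above.
True-score variance = [0.83 + 0.64] + 0.18 = 1.47 + 0.18 = 1.65.
Reliability = 1.65 / 2.18 = 0.757.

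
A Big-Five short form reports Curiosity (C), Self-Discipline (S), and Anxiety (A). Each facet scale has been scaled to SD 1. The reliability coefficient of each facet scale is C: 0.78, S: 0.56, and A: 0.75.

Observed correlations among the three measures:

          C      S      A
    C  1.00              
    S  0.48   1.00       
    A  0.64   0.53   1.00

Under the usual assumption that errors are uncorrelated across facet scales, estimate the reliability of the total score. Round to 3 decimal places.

0.856

Var(C+S+A) = 3 + 2·[0.48 + 0.64 + 0.53] = 3 + 3.3 = 6.3.
Because errors are independent across components, Cov(Tᵢ,Tⱼ) = Cov(Xᵢ,Xⱼ); the off-diagonal part of the true-score variance is the same as above.
True-score variance = [0.78 + 0.56 + 0.75] + 3.3 = 2.09 + 3.3 = 5.39.
Reliability = 5.39 / 6.3 = 0.856.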